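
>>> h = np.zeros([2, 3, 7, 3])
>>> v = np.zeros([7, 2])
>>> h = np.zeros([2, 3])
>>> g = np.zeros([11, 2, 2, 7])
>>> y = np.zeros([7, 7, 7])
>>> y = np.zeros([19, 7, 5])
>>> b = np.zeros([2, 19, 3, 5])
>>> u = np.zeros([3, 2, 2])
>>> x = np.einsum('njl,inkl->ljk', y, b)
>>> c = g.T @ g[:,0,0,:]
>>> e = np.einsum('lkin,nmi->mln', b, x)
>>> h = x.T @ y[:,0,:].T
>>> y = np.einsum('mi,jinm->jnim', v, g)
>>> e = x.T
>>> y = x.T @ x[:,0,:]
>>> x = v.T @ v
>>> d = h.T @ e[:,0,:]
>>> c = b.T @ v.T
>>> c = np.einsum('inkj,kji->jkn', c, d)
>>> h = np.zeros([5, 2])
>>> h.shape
(5, 2)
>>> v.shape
(7, 2)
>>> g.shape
(11, 2, 2, 7)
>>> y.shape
(3, 7, 3)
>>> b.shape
(2, 19, 3, 5)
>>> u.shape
(3, 2, 2)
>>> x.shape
(2, 2)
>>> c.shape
(7, 19, 3)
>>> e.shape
(3, 7, 5)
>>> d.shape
(19, 7, 5)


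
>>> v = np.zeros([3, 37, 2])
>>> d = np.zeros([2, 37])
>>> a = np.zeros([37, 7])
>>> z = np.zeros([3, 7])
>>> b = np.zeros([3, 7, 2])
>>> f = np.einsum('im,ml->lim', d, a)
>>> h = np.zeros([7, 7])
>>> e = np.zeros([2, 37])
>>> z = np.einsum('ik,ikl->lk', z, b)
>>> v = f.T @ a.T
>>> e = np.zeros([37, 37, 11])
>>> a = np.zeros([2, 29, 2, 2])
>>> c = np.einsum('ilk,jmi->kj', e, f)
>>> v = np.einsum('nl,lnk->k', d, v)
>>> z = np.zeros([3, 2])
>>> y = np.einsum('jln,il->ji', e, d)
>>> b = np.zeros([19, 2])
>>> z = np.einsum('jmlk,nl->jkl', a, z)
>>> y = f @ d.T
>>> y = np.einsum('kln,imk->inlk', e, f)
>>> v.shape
(37,)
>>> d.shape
(2, 37)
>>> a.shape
(2, 29, 2, 2)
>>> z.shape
(2, 2, 2)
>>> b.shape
(19, 2)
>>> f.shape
(7, 2, 37)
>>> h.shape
(7, 7)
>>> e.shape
(37, 37, 11)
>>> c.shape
(11, 7)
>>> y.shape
(7, 11, 37, 37)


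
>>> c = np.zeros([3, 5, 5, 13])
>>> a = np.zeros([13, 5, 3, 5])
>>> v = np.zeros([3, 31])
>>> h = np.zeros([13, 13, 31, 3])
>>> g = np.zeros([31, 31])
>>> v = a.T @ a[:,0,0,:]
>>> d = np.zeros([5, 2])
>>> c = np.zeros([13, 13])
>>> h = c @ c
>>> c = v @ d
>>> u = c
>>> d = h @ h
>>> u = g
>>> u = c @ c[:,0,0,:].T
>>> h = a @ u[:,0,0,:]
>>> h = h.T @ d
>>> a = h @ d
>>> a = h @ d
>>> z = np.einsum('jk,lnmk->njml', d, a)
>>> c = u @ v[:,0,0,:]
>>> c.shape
(5, 3, 5, 5)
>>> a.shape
(5, 3, 5, 13)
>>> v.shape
(5, 3, 5, 5)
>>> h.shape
(5, 3, 5, 13)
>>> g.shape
(31, 31)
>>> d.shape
(13, 13)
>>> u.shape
(5, 3, 5, 5)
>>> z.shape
(3, 13, 5, 5)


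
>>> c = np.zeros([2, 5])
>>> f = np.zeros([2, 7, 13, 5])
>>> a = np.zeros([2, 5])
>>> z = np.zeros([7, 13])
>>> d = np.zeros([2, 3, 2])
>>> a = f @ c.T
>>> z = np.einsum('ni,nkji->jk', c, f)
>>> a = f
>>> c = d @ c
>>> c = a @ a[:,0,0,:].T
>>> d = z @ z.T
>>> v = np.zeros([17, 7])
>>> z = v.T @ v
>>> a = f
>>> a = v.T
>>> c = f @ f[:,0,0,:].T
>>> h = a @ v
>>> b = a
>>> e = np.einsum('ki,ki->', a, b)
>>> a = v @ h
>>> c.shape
(2, 7, 13, 2)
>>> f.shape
(2, 7, 13, 5)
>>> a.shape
(17, 7)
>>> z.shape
(7, 7)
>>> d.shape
(13, 13)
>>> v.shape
(17, 7)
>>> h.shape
(7, 7)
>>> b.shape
(7, 17)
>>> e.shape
()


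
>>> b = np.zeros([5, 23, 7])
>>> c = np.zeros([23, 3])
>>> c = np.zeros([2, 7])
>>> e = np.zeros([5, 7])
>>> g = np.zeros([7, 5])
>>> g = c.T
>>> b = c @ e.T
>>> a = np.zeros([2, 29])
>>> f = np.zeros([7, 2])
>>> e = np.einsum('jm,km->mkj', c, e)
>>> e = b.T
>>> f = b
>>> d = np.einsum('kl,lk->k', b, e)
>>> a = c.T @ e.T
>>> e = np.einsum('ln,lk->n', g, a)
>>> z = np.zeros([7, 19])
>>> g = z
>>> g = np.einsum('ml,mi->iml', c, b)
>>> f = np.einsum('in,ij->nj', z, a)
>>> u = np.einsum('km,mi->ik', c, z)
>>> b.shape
(2, 5)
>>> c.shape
(2, 7)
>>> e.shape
(2,)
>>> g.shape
(5, 2, 7)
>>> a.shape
(7, 5)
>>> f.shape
(19, 5)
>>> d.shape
(2,)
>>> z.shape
(7, 19)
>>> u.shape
(19, 2)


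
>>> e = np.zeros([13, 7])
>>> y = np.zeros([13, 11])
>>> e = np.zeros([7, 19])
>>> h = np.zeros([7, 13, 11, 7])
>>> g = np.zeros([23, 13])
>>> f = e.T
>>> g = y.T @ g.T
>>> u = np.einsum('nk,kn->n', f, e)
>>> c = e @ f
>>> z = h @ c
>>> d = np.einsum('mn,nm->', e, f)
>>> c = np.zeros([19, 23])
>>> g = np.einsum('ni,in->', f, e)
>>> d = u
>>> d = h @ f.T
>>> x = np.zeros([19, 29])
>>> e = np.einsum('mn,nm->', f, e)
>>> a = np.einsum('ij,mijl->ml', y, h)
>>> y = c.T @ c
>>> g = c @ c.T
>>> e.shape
()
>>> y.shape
(23, 23)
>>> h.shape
(7, 13, 11, 7)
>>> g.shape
(19, 19)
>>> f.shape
(19, 7)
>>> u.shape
(19,)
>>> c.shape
(19, 23)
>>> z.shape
(7, 13, 11, 7)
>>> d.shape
(7, 13, 11, 19)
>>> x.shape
(19, 29)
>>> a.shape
(7, 7)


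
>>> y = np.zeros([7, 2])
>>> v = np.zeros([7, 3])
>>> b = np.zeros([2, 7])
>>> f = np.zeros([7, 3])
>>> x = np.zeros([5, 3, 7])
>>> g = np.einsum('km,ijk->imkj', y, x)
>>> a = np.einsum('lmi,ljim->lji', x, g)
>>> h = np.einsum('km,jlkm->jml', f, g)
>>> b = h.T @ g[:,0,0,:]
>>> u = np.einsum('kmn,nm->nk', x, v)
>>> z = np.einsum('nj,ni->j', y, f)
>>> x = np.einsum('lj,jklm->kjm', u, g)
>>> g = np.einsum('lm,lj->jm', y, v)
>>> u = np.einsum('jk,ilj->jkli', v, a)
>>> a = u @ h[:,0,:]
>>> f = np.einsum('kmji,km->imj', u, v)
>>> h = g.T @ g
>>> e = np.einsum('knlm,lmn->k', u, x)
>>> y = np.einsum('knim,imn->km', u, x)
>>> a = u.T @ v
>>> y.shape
(7, 5)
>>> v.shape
(7, 3)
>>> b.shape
(2, 3, 3)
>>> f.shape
(5, 3, 2)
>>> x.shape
(2, 5, 3)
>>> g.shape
(3, 2)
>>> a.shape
(5, 2, 3, 3)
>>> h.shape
(2, 2)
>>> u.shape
(7, 3, 2, 5)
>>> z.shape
(2,)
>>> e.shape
(7,)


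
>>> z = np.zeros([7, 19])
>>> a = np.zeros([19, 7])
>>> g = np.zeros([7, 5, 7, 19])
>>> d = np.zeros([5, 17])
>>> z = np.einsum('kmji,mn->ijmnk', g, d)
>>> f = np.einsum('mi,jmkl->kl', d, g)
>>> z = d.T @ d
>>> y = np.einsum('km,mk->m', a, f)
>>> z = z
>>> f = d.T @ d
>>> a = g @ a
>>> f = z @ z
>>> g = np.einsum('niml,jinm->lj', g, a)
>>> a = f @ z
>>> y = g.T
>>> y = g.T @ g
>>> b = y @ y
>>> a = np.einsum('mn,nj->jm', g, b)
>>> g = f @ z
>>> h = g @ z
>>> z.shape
(17, 17)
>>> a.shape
(7, 19)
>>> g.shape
(17, 17)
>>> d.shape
(5, 17)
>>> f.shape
(17, 17)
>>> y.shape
(7, 7)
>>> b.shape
(7, 7)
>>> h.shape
(17, 17)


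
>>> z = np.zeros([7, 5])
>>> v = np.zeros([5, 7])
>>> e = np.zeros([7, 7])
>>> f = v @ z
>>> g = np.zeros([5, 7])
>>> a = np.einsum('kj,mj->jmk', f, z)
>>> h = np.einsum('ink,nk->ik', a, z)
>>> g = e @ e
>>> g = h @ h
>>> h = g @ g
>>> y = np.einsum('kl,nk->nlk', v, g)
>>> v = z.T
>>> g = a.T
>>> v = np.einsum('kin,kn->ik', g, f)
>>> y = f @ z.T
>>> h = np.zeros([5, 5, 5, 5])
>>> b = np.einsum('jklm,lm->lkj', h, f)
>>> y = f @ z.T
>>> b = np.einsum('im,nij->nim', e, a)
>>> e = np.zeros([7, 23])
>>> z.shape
(7, 5)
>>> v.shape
(7, 5)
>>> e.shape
(7, 23)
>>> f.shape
(5, 5)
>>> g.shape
(5, 7, 5)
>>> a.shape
(5, 7, 5)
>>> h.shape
(5, 5, 5, 5)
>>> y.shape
(5, 7)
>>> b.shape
(5, 7, 7)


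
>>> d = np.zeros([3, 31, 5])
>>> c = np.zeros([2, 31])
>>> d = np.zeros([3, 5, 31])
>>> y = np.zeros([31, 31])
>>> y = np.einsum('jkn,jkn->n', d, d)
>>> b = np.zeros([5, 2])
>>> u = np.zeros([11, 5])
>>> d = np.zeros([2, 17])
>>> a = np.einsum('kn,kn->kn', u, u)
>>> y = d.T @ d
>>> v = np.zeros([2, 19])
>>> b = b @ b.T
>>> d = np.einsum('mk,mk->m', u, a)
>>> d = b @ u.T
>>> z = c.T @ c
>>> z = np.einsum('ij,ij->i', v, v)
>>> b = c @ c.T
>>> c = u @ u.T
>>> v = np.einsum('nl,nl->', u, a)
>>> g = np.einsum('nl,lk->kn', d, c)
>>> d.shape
(5, 11)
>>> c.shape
(11, 11)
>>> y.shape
(17, 17)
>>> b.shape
(2, 2)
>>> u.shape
(11, 5)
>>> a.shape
(11, 5)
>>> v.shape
()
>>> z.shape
(2,)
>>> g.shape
(11, 5)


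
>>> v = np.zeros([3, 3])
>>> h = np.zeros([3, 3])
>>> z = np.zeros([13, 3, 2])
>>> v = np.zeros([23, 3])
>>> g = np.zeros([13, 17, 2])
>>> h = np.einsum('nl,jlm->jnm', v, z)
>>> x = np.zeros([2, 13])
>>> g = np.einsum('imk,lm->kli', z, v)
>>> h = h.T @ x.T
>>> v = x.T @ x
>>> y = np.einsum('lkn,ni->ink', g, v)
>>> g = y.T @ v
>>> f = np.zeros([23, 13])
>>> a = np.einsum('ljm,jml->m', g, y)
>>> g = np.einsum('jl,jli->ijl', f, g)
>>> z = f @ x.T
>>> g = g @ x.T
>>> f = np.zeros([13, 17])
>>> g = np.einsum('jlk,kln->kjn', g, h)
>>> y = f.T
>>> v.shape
(13, 13)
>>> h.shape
(2, 23, 2)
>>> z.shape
(23, 2)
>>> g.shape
(2, 13, 2)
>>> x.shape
(2, 13)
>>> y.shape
(17, 13)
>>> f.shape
(13, 17)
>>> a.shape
(13,)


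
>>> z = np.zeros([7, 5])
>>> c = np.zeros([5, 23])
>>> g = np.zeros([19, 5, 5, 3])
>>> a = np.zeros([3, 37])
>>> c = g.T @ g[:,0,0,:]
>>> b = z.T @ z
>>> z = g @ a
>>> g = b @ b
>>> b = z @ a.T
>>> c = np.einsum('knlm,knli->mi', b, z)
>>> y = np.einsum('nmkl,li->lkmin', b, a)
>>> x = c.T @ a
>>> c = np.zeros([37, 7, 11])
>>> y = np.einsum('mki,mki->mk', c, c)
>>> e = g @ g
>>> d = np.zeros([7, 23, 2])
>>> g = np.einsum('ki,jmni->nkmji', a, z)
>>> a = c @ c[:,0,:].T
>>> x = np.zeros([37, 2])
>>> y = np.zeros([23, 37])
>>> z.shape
(19, 5, 5, 37)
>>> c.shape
(37, 7, 11)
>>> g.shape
(5, 3, 5, 19, 37)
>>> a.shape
(37, 7, 37)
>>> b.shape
(19, 5, 5, 3)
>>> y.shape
(23, 37)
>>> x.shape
(37, 2)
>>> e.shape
(5, 5)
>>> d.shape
(7, 23, 2)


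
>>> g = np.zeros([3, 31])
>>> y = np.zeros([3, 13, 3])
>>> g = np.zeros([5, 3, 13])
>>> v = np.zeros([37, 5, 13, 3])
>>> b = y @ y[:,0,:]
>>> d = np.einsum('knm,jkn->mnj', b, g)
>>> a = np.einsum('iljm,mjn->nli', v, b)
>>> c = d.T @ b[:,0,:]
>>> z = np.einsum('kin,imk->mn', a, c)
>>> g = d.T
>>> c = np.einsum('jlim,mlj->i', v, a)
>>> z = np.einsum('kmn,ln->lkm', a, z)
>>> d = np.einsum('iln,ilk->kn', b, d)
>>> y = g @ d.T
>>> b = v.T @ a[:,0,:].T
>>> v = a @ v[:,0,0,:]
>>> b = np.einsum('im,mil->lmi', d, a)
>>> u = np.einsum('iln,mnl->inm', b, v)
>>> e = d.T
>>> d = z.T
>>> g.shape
(5, 13, 3)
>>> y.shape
(5, 13, 5)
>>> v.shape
(3, 5, 3)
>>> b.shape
(37, 3, 5)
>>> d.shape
(5, 3, 13)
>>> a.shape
(3, 5, 37)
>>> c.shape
(13,)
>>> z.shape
(13, 3, 5)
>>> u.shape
(37, 5, 3)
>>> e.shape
(3, 5)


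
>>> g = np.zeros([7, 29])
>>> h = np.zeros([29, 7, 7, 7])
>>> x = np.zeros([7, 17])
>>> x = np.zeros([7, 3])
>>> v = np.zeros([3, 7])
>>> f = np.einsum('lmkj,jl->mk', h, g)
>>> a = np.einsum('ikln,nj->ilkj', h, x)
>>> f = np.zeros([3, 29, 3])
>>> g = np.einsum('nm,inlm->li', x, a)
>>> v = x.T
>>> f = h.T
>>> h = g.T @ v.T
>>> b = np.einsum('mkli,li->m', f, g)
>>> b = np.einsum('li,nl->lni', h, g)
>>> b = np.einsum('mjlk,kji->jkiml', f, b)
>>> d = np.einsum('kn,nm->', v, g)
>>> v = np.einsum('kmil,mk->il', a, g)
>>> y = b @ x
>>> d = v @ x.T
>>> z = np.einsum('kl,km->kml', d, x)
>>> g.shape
(7, 29)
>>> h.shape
(29, 3)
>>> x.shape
(7, 3)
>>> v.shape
(7, 3)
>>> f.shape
(7, 7, 7, 29)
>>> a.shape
(29, 7, 7, 3)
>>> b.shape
(7, 29, 3, 7, 7)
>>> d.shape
(7, 7)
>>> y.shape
(7, 29, 3, 7, 3)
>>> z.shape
(7, 3, 7)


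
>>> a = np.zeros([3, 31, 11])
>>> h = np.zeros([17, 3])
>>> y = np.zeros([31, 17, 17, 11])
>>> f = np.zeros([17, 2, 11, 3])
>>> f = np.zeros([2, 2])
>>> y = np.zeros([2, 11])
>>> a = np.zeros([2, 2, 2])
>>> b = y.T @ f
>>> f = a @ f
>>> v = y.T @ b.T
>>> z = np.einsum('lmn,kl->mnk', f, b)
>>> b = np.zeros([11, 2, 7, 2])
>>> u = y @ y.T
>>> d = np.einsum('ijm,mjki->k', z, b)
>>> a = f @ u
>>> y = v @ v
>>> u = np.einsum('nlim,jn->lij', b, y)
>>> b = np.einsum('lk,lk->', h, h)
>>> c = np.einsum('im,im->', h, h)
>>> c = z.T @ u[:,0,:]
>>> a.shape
(2, 2, 2)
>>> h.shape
(17, 3)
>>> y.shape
(11, 11)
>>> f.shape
(2, 2, 2)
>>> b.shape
()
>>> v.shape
(11, 11)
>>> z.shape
(2, 2, 11)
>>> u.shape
(2, 7, 11)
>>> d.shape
(7,)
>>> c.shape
(11, 2, 11)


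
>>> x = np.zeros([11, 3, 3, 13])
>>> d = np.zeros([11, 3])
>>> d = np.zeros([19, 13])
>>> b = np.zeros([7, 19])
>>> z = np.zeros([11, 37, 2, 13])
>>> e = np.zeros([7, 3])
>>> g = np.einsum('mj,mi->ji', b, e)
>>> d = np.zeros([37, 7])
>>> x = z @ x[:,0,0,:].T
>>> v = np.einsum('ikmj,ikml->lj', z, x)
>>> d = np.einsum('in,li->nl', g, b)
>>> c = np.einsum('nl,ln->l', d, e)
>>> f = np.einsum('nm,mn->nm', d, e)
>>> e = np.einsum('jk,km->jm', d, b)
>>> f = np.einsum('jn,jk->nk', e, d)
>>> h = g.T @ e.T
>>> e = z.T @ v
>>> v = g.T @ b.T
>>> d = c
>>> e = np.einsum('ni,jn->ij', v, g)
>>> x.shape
(11, 37, 2, 11)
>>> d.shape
(7,)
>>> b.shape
(7, 19)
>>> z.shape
(11, 37, 2, 13)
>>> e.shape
(7, 19)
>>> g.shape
(19, 3)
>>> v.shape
(3, 7)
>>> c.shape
(7,)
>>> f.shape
(19, 7)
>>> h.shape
(3, 3)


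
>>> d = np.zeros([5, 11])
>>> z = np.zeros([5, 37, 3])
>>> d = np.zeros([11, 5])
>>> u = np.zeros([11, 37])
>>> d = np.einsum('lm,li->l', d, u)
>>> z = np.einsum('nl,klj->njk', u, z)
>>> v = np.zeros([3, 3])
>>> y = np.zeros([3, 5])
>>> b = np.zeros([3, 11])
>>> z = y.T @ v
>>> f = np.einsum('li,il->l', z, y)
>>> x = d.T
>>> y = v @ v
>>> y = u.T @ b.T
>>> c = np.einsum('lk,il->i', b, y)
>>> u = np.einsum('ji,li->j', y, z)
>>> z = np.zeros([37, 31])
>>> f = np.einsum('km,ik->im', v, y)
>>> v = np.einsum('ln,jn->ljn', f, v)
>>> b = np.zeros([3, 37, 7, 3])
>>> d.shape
(11,)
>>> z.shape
(37, 31)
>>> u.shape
(37,)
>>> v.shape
(37, 3, 3)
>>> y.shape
(37, 3)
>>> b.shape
(3, 37, 7, 3)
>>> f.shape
(37, 3)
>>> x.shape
(11,)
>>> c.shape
(37,)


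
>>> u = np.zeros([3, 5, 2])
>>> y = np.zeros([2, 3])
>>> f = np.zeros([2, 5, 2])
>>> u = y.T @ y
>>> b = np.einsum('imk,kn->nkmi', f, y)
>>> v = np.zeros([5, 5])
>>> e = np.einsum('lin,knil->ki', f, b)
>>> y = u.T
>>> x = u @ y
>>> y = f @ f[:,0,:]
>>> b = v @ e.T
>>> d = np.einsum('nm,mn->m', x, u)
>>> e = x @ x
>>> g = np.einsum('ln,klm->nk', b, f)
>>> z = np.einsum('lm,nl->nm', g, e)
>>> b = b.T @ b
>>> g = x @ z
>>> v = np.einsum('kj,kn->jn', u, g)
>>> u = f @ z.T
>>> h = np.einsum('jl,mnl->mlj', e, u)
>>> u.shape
(2, 5, 3)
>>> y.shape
(2, 5, 2)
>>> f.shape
(2, 5, 2)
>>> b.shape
(3, 3)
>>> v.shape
(3, 2)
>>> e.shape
(3, 3)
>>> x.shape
(3, 3)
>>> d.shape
(3,)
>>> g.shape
(3, 2)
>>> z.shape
(3, 2)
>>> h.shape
(2, 3, 3)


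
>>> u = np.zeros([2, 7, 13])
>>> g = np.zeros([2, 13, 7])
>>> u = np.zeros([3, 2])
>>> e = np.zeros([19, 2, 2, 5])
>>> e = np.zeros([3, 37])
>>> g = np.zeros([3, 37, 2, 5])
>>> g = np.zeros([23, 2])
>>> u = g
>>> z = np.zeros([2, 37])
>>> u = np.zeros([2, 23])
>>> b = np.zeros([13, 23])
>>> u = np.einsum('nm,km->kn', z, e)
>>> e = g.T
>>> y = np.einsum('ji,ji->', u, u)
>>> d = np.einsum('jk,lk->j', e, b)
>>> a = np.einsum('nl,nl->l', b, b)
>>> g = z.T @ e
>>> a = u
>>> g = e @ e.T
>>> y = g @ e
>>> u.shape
(3, 2)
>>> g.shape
(2, 2)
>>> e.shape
(2, 23)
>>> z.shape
(2, 37)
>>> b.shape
(13, 23)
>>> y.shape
(2, 23)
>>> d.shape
(2,)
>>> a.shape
(3, 2)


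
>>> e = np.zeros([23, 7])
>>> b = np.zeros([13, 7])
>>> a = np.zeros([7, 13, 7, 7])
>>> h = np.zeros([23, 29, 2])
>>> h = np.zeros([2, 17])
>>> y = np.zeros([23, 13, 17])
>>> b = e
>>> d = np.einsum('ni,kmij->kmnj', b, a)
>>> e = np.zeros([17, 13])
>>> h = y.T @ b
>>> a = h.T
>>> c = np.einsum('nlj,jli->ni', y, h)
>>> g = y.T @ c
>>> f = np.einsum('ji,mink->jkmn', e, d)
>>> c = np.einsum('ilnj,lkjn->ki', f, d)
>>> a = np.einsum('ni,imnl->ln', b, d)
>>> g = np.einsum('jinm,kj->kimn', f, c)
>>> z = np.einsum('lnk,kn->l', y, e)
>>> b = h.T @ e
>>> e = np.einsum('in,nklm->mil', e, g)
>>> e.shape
(7, 17, 23)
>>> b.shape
(7, 13, 13)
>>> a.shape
(7, 23)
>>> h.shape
(17, 13, 7)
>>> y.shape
(23, 13, 17)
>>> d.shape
(7, 13, 23, 7)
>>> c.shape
(13, 17)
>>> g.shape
(13, 7, 23, 7)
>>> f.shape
(17, 7, 7, 23)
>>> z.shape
(23,)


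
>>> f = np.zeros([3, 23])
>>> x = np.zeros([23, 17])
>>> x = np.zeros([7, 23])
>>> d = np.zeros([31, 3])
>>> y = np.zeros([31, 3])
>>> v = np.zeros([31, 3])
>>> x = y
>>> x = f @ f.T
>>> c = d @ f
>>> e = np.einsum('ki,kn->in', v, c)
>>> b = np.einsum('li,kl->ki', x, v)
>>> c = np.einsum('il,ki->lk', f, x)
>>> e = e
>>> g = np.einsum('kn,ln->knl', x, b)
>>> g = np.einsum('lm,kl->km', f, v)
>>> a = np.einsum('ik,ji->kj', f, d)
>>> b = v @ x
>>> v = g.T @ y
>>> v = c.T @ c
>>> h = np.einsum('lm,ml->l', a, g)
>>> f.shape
(3, 23)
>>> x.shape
(3, 3)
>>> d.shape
(31, 3)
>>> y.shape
(31, 3)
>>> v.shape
(3, 3)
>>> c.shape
(23, 3)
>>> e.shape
(3, 23)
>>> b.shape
(31, 3)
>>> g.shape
(31, 23)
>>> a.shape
(23, 31)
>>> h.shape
(23,)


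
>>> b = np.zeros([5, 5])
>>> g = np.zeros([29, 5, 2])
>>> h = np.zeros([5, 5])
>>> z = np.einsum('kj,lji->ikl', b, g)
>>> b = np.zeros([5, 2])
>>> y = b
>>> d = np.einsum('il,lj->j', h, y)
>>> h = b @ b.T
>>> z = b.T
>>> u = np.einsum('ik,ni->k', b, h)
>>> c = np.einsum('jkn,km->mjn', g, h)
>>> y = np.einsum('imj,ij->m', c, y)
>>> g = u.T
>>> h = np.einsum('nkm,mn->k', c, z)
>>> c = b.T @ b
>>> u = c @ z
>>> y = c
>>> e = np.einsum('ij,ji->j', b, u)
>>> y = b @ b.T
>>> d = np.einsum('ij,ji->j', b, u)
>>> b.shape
(5, 2)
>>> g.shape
(2,)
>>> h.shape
(29,)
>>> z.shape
(2, 5)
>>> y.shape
(5, 5)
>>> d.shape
(2,)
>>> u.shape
(2, 5)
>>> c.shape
(2, 2)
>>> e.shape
(2,)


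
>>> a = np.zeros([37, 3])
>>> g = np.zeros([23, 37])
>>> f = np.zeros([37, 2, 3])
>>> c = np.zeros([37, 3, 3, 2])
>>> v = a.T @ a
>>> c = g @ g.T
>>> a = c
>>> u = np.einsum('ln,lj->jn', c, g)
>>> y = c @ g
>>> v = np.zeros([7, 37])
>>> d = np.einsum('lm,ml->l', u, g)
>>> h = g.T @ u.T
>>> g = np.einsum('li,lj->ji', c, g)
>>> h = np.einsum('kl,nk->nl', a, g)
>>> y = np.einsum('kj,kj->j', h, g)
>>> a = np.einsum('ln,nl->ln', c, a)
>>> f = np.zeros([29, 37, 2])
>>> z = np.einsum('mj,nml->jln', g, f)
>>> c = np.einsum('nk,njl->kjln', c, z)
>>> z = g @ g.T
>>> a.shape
(23, 23)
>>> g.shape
(37, 23)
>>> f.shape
(29, 37, 2)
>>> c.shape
(23, 2, 29, 23)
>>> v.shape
(7, 37)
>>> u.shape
(37, 23)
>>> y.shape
(23,)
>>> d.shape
(37,)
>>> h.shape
(37, 23)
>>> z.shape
(37, 37)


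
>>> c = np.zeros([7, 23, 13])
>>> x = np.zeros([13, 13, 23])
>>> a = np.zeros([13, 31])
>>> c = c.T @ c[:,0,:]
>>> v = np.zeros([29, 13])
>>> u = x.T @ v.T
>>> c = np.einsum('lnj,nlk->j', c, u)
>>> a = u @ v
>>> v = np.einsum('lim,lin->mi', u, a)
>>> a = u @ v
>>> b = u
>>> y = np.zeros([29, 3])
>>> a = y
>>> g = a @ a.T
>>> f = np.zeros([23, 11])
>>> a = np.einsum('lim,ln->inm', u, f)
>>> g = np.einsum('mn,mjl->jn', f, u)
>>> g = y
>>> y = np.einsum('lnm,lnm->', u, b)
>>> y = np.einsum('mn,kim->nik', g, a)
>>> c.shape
(13,)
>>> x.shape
(13, 13, 23)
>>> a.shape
(13, 11, 29)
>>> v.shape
(29, 13)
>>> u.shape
(23, 13, 29)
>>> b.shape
(23, 13, 29)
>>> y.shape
(3, 11, 13)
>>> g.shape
(29, 3)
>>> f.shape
(23, 11)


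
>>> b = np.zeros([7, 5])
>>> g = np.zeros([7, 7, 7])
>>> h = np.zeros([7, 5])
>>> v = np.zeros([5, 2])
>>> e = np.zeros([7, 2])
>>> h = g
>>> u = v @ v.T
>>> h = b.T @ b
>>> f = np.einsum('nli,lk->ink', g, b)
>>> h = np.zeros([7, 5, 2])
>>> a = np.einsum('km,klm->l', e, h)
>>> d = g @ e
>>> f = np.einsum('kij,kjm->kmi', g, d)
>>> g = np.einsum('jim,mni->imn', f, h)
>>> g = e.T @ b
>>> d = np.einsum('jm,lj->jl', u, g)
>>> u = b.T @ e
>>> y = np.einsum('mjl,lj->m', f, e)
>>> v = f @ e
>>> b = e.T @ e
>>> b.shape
(2, 2)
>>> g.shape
(2, 5)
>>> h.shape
(7, 5, 2)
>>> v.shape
(7, 2, 2)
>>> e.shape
(7, 2)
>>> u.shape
(5, 2)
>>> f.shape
(7, 2, 7)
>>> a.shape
(5,)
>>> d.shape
(5, 2)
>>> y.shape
(7,)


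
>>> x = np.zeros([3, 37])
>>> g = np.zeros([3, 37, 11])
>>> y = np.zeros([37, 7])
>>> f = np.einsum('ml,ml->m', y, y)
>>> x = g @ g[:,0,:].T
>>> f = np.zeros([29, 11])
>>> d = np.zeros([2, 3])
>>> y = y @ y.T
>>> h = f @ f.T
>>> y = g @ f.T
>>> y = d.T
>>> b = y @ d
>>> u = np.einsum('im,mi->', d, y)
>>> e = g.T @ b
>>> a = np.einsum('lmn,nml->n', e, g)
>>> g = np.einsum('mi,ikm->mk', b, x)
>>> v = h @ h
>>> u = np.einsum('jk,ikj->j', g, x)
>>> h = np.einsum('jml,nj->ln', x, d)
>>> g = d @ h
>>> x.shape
(3, 37, 3)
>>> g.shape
(2, 2)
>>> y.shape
(3, 2)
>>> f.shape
(29, 11)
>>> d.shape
(2, 3)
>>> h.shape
(3, 2)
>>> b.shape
(3, 3)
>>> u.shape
(3,)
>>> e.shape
(11, 37, 3)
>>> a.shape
(3,)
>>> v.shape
(29, 29)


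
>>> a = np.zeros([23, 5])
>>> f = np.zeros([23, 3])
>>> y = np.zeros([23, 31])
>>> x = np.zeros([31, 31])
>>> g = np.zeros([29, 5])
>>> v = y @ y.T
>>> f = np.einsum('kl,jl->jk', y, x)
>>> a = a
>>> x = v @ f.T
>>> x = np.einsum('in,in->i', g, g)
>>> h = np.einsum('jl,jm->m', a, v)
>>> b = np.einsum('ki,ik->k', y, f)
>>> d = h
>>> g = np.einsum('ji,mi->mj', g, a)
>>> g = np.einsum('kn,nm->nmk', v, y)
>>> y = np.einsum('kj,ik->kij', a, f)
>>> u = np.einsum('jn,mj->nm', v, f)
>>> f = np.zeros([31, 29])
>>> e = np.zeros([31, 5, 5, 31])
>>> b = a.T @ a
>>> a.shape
(23, 5)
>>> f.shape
(31, 29)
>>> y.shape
(23, 31, 5)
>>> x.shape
(29,)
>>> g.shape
(23, 31, 23)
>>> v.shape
(23, 23)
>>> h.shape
(23,)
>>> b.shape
(5, 5)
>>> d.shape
(23,)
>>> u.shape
(23, 31)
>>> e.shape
(31, 5, 5, 31)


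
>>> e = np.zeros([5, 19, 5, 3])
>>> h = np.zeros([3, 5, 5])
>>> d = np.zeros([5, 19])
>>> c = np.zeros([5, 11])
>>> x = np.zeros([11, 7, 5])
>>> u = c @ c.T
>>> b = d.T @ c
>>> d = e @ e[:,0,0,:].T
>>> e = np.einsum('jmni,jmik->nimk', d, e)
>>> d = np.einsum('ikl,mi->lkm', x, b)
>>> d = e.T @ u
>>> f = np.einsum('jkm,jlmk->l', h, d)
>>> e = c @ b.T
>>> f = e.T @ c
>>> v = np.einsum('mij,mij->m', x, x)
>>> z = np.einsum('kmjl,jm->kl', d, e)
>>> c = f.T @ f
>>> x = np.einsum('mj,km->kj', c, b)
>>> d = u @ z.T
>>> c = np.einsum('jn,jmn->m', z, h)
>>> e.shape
(5, 19)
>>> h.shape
(3, 5, 5)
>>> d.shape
(5, 3)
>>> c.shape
(5,)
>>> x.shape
(19, 11)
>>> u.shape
(5, 5)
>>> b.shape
(19, 11)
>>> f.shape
(19, 11)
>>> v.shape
(11,)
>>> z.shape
(3, 5)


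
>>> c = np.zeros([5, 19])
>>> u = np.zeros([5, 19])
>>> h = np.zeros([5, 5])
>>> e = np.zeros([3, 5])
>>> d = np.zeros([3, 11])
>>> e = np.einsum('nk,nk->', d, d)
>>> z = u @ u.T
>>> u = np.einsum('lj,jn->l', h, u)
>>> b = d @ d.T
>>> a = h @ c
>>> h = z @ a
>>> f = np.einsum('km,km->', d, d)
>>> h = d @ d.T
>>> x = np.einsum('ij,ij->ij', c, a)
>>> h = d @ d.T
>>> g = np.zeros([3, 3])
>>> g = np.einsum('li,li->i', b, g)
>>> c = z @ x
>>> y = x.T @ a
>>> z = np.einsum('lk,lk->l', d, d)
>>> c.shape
(5, 19)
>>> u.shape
(5,)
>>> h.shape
(3, 3)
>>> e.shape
()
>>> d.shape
(3, 11)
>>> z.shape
(3,)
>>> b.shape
(3, 3)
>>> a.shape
(5, 19)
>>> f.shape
()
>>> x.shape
(5, 19)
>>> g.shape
(3,)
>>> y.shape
(19, 19)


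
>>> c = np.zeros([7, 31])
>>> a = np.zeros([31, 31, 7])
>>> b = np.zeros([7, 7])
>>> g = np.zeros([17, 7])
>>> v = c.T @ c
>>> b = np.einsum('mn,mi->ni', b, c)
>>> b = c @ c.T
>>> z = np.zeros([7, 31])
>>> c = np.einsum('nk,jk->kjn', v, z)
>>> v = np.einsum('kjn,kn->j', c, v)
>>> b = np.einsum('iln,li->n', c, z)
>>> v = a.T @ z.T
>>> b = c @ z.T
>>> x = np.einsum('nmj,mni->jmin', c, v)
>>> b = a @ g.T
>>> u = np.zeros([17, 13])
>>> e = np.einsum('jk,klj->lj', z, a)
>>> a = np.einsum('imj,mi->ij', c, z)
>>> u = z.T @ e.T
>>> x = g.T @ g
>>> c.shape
(31, 7, 31)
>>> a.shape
(31, 31)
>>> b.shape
(31, 31, 17)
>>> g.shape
(17, 7)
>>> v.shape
(7, 31, 7)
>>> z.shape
(7, 31)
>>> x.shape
(7, 7)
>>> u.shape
(31, 31)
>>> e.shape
(31, 7)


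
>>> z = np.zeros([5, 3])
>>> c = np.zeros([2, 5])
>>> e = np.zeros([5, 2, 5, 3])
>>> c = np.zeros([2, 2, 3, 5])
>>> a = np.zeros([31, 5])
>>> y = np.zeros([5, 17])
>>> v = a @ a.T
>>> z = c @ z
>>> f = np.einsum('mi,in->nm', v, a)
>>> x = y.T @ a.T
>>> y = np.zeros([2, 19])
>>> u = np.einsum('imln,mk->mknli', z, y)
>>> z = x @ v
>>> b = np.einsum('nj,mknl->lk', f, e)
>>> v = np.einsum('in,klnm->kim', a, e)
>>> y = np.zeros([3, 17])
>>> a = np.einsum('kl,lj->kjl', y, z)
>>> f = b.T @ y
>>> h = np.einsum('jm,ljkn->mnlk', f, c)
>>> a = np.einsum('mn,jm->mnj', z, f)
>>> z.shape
(17, 31)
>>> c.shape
(2, 2, 3, 5)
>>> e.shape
(5, 2, 5, 3)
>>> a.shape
(17, 31, 2)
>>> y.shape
(3, 17)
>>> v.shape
(5, 31, 3)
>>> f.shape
(2, 17)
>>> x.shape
(17, 31)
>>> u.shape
(2, 19, 3, 3, 2)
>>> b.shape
(3, 2)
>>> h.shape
(17, 5, 2, 3)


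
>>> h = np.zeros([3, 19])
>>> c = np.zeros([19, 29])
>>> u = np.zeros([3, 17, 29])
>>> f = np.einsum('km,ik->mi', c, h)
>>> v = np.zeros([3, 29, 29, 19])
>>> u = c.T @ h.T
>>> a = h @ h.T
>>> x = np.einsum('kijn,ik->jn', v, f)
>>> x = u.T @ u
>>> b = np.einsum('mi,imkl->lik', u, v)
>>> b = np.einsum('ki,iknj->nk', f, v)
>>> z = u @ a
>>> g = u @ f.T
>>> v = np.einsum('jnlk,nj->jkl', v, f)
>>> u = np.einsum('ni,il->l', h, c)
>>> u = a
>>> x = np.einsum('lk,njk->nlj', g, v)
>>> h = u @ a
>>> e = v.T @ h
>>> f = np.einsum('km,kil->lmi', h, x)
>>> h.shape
(3, 3)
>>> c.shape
(19, 29)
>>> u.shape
(3, 3)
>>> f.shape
(19, 3, 29)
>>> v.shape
(3, 19, 29)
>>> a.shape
(3, 3)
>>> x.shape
(3, 29, 19)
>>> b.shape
(29, 29)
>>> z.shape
(29, 3)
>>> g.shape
(29, 29)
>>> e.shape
(29, 19, 3)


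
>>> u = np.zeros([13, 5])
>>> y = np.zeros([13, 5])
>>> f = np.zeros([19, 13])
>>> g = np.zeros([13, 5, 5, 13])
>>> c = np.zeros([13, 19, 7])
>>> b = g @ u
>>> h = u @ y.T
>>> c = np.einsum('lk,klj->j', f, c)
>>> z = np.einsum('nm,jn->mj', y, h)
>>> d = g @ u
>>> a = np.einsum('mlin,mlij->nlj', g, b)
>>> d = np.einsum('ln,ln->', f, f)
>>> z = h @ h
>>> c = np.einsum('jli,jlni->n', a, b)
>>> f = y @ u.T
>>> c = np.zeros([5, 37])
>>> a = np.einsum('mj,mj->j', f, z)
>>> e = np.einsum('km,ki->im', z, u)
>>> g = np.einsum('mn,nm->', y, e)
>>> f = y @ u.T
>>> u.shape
(13, 5)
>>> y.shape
(13, 5)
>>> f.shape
(13, 13)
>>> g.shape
()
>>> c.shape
(5, 37)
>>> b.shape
(13, 5, 5, 5)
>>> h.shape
(13, 13)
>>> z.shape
(13, 13)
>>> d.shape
()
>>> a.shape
(13,)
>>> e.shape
(5, 13)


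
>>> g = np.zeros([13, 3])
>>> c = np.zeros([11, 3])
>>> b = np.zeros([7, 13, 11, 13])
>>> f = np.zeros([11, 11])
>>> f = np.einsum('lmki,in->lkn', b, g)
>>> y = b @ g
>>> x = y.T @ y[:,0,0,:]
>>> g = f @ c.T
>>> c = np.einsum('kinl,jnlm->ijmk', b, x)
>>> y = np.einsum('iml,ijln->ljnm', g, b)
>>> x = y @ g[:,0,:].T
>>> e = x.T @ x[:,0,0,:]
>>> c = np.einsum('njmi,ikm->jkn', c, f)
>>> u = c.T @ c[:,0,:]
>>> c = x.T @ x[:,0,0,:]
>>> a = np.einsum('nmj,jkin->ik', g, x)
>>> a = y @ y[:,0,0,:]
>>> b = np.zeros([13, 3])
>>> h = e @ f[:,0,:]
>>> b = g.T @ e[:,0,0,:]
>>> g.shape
(7, 11, 11)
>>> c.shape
(7, 13, 13, 7)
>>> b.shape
(11, 11, 7)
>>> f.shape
(7, 11, 3)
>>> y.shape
(11, 13, 13, 11)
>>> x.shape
(11, 13, 13, 7)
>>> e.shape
(7, 13, 13, 7)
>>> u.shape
(13, 11, 13)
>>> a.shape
(11, 13, 13, 11)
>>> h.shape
(7, 13, 13, 3)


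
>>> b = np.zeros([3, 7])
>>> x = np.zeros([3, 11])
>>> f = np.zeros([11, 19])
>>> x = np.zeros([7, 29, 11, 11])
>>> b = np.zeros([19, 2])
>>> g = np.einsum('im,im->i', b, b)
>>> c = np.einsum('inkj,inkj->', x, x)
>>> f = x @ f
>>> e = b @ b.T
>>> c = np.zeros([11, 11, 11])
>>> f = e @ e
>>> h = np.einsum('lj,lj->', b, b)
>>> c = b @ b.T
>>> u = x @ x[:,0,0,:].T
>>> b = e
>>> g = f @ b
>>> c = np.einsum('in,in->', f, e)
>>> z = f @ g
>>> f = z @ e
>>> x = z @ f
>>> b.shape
(19, 19)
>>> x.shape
(19, 19)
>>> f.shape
(19, 19)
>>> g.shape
(19, 19)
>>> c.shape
()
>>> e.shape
(19, 19)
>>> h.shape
()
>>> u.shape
(7, 29, 11, 7)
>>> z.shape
(19, 19)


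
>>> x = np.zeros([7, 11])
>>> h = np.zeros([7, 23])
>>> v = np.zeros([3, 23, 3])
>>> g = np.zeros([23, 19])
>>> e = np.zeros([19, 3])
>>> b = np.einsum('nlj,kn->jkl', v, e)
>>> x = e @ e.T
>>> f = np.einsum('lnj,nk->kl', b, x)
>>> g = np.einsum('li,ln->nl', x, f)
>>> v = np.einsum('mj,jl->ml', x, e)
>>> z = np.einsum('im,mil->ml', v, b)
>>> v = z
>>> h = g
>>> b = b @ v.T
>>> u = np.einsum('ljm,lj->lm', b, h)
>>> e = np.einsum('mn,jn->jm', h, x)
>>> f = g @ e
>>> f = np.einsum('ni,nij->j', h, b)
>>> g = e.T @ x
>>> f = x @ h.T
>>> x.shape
(19, 19)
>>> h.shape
(3, 19)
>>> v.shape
(3, 23)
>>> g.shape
(3, 19)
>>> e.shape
(19, 3)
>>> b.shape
(3, 19, 3)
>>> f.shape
(19, 3)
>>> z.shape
(3, 23)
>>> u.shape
(3, 3)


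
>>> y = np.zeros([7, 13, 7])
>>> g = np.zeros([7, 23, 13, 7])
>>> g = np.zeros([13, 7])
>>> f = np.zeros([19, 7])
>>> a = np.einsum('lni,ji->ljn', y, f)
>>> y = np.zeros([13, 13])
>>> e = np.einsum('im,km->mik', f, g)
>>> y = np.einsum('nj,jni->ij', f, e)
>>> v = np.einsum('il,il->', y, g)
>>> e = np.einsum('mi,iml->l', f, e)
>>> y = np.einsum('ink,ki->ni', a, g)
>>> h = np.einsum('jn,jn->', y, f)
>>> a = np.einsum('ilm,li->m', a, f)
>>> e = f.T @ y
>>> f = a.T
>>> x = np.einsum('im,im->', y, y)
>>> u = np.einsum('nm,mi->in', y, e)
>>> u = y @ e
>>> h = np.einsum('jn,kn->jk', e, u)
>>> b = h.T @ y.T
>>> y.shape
(19, 7)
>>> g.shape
(13, 7)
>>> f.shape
(13,)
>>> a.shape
(13,)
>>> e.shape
(7, 7)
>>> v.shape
()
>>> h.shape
(7, 19)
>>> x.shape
()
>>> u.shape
(19, 7)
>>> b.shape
(19, 19)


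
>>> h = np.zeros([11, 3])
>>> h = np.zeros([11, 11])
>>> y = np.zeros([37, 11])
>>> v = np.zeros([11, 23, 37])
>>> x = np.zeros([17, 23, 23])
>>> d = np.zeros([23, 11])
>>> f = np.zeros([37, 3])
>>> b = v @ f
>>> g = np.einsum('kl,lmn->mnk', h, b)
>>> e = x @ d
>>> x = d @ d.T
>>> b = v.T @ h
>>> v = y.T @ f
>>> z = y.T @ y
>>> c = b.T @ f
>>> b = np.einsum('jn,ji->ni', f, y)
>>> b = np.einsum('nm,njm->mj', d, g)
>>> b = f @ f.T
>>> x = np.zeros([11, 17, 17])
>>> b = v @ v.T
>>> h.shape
(11, 11)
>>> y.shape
(37, 11)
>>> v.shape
(11, 3)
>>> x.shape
(11, 17, 17)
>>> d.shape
(23, 11)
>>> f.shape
(37, 3)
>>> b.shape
(11, 11)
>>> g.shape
(23, 3, 11)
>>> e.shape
(17, 23, 11)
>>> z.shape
(11, 11)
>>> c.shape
(11, 23, 3)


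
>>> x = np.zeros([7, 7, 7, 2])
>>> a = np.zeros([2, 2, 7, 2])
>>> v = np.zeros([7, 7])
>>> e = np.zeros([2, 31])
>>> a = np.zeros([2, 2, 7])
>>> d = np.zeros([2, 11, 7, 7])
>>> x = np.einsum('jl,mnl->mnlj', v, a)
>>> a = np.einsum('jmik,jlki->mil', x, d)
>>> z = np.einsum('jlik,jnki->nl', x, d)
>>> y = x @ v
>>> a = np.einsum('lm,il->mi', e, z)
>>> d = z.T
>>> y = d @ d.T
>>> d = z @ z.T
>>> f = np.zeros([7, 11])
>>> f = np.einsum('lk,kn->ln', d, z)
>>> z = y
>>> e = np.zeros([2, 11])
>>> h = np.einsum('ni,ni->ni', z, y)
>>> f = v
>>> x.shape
(2, 2, 7, 7)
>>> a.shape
(31, 11)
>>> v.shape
(7, 7)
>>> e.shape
(2, 11)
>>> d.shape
(11, 11)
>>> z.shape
(2, 2)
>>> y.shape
(2, 2)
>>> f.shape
(7, 7)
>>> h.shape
(2, 2)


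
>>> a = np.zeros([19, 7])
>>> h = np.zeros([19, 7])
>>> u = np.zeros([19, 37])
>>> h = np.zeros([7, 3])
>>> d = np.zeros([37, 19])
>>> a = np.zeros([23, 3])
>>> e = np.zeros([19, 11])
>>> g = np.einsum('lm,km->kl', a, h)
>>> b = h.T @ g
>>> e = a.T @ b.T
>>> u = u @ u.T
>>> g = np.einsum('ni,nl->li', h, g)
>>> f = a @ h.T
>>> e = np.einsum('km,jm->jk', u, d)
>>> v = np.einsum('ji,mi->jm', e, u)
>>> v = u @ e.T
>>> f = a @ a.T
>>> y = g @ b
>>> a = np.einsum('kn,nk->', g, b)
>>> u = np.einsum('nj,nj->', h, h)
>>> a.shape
()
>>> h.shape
(7, 3)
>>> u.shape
()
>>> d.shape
(37, 19)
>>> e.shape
(37, 19)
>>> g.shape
(23, 3)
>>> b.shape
(3, 23)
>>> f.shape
(23, 23)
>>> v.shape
(19, 37)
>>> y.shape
(23, 23)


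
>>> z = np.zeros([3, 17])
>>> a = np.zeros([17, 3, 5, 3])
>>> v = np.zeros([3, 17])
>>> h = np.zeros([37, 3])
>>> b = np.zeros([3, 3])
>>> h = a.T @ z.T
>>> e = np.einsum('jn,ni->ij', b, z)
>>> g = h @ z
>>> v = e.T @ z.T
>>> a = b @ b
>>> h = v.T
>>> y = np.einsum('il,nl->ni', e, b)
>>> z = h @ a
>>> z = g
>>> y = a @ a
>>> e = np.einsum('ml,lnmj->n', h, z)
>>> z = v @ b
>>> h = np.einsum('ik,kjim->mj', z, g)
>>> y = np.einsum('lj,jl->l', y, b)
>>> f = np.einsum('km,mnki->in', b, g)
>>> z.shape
(3, 3)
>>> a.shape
(3, 3)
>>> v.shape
(3, 3)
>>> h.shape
(17, 5)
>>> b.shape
(3, 3)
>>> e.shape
(5,)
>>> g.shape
(3, 5, 3, 17)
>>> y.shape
(3,)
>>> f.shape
(17, 5)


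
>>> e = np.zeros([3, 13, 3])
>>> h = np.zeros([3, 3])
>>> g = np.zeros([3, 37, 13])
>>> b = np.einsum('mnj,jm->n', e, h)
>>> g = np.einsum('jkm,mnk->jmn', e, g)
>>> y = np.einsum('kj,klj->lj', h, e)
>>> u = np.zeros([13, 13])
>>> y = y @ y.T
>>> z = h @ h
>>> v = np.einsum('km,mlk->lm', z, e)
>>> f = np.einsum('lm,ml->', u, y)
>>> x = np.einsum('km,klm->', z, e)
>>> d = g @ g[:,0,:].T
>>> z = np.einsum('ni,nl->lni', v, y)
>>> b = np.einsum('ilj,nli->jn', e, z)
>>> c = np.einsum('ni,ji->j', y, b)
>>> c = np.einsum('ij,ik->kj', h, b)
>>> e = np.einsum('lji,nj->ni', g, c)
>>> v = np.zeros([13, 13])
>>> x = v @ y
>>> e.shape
(13, 37)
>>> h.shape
(3, 3)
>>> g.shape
(3, 3, 37)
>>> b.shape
(3, 13)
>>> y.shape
(13, 13)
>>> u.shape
(13, 13)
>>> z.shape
(13, 13, 3)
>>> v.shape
(13, 13)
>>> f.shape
()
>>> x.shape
(13, 13)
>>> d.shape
(3, 3, 3)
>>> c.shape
(13, 3)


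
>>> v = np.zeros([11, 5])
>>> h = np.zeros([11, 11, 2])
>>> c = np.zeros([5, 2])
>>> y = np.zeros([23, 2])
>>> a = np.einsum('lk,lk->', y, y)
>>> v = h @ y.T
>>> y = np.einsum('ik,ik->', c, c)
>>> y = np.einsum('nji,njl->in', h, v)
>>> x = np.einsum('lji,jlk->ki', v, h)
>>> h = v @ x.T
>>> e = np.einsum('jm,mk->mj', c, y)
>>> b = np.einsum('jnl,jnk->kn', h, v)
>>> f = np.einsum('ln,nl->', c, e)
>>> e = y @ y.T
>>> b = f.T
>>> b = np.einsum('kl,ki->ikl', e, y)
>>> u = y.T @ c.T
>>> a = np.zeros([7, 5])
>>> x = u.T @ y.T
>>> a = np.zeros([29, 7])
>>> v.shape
(11, 11, 23)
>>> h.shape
(11, 11, 2)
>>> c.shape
(5, 2)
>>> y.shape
(2, 11)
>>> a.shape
(29, 7)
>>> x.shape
(5, 2)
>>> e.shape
(2, 2)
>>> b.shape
(11, 2, 2)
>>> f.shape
()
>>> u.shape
(11, 5)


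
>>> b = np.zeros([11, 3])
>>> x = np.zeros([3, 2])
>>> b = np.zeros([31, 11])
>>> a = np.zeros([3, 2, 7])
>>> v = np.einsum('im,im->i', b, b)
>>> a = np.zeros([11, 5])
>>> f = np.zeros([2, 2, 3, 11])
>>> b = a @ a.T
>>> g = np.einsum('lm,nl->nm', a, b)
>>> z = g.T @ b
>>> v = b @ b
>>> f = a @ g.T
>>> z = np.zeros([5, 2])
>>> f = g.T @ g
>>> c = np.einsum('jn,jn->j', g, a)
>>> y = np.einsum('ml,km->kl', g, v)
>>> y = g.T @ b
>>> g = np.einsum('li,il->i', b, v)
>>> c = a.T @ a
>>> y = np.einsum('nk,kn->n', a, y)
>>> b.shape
(11, 11)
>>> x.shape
(3, 2)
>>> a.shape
(11, 5)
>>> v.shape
(11, 11)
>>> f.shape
(5, 5)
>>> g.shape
(11,)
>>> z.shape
(5, 2)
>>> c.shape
(5, 5)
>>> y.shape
(11,)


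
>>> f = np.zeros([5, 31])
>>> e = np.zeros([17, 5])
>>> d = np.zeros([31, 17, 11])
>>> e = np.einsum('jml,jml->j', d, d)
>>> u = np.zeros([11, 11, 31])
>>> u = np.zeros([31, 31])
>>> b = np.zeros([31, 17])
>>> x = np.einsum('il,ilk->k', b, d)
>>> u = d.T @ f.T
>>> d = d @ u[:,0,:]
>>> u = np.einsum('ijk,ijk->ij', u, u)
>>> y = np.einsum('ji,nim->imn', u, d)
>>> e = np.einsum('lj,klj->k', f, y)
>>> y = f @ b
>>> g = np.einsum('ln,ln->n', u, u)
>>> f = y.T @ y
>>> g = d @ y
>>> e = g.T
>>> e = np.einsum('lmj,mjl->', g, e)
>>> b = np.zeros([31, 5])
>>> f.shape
(17, 17)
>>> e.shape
()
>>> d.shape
(31, 17, 5)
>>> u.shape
(11, 17)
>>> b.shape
(31, 5)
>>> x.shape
(11,)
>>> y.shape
(5, 17)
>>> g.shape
(31, 17, 17)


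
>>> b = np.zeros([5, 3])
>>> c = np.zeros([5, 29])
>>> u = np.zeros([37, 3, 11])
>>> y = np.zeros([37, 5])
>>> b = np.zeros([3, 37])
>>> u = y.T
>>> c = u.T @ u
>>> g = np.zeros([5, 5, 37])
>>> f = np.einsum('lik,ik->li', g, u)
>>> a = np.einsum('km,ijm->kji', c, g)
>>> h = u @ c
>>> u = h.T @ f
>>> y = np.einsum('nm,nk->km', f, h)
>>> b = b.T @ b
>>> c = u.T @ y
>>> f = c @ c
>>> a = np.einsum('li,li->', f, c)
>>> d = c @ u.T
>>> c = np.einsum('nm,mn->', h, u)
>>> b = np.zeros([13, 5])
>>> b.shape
(13, 5)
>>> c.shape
()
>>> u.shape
(37, 5)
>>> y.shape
(37, 5)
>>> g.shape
(5, 5, 37)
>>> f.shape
(5, 5)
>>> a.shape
()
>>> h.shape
(5, 37)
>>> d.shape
(5, 37)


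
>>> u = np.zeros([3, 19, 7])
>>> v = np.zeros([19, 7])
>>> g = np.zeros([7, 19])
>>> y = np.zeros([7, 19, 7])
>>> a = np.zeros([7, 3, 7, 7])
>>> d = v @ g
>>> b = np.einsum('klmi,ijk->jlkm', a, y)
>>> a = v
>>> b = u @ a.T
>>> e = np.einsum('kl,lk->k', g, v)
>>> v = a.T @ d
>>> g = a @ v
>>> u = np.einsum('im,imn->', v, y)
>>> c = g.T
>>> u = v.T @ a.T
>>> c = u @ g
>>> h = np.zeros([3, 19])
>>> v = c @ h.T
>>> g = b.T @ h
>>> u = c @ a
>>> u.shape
(19, 7)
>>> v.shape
(19, 3)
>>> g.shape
(19, 19, 19)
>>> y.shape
(7, 19, 7)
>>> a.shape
(19, 7)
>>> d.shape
(19, 19)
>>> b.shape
(3, 19, 19)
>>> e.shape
(7,)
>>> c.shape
(19, 19)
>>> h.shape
(3, 19)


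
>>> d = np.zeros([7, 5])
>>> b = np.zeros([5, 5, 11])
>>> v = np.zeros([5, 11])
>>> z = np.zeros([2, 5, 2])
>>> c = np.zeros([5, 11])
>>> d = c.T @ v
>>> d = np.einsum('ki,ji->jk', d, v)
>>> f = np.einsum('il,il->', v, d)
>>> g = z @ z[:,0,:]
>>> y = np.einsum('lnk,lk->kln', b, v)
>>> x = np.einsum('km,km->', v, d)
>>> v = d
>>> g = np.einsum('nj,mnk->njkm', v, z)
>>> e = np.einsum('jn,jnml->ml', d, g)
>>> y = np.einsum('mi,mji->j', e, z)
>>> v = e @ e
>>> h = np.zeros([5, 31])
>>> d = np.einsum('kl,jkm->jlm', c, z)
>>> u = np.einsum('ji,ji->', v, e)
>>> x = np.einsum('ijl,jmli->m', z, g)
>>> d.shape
(2, 11, 2)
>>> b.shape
(5, 5, 11)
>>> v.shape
(2, 2)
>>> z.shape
(2, 5, 2)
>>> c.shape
(5, 11)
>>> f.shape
()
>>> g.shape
(5, 11, 2, 2)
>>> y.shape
(5,)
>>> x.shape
(11,)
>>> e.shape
(2, 2)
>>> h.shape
(5, 31)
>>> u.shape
()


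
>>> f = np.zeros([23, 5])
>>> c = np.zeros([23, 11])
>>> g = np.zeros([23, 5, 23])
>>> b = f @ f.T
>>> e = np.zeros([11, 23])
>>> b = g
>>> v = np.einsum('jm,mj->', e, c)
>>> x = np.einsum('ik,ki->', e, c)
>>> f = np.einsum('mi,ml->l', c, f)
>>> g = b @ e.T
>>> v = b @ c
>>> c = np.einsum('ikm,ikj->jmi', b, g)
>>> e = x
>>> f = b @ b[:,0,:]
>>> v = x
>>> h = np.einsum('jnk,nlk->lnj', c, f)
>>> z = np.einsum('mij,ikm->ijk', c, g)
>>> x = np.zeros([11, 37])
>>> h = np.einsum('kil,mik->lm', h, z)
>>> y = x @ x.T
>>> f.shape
(23, 5, 23)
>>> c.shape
(11, 23, 23)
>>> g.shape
(23, 5, 11)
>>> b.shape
(23, 5, 23)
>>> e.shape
()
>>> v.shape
()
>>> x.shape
(11, 37)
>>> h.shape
(11, 23)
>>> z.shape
(23, 23, 5)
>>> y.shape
(11, 11)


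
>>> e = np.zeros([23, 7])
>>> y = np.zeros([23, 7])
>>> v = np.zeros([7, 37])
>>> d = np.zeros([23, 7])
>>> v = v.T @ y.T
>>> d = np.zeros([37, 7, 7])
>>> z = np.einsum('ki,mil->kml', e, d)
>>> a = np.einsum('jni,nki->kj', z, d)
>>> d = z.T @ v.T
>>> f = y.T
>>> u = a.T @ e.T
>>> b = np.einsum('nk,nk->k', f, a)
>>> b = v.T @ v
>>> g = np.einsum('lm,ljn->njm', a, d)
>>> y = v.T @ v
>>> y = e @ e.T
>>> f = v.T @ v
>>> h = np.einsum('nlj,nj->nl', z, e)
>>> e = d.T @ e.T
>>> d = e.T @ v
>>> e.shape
(37, 37, 23)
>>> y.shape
(23, 23)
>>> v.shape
(37, 23)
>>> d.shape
(23, 37, 23)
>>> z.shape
(23, 37, 7)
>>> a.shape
(7, 23)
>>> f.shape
(23, 23)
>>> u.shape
(23, 23)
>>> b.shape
(23, 23)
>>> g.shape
(37, 37, 23)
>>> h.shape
(23, 37)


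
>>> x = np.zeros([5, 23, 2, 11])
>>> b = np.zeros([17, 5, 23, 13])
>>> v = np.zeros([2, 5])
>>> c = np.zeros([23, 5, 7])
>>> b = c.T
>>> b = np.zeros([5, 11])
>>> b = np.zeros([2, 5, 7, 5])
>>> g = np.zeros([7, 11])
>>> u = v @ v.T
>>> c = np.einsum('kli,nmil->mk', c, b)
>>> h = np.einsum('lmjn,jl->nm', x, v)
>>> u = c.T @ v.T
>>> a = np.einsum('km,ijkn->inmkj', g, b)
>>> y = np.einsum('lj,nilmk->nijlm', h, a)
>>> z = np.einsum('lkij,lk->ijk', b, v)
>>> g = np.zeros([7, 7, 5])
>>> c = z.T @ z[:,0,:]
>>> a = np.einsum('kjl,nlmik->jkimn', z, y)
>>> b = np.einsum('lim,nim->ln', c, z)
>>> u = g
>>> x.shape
(5, 23, 2, 11)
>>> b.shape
(5, 7)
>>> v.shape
(2, 5)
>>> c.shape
(5, 5, 5)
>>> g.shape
(7, 7, 5)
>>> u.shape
(7, 7, 5)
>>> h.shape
(11, 23)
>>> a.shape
(5, 7, 11, 23, 2)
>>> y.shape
(2, 5, 23, 11, 7)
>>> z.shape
(7, 5, 5)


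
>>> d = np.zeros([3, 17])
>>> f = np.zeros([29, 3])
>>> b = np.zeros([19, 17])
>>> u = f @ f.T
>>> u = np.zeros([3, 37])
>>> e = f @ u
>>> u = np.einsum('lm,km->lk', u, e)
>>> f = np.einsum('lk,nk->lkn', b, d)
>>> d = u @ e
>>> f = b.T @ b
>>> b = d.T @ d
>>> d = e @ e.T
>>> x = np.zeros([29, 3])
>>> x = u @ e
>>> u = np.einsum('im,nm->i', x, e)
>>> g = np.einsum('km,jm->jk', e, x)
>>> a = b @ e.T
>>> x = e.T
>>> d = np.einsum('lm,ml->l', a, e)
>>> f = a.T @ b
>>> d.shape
(37,)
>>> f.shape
(29, 37)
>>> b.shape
(37, 37)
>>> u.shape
(3,)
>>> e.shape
(29, 37)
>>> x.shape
(37, 29)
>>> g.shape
(3, 29)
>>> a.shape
(37, 29)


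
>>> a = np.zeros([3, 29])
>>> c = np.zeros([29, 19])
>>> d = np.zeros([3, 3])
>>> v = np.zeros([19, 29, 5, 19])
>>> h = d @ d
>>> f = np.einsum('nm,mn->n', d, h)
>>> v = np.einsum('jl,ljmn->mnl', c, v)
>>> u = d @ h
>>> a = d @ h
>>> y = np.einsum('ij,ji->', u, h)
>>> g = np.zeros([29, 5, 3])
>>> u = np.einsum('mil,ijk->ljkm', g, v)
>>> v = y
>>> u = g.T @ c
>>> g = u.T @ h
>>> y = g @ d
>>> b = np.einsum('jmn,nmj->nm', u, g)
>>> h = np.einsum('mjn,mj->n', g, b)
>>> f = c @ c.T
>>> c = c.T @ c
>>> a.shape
(3, 3)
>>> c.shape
(19, 19)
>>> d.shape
(3, 3)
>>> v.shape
()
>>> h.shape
(3,)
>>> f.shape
(29, 29)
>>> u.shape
(3, 5, 19)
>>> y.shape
(19, 5, 3)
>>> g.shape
(19, 5, 3)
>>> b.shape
(19, 5)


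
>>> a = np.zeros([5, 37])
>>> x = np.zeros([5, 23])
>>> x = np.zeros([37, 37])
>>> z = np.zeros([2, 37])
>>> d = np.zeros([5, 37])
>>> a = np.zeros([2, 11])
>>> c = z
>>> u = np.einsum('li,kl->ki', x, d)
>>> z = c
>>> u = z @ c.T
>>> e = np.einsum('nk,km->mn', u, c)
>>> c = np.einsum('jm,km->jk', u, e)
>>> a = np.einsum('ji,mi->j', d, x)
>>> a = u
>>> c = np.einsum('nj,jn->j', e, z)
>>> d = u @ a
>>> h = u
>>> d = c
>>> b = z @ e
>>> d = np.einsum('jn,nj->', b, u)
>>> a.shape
(2, 2)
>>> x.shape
(37, 37)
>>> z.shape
(2, 37)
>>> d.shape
()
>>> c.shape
(2,)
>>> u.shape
(2, 2)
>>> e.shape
(37, 2)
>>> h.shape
(2, 2)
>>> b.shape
(2, 2)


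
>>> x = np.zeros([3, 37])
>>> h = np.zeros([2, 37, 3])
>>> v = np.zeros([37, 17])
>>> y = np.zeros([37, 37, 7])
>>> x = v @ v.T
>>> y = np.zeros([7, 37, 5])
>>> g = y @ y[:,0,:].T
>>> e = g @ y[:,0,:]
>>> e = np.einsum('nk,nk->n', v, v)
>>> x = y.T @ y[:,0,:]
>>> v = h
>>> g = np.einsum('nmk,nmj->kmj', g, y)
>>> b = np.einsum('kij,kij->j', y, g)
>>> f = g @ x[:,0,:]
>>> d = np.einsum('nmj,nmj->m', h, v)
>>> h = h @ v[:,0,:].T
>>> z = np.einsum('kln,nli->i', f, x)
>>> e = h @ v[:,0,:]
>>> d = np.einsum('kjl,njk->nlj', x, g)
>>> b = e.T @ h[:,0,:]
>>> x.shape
(5, 37, 5)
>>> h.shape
(2, 37, 2)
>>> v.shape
(2, 37, 3)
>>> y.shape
(7, 37, 5)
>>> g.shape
(7, 37, 5)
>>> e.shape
(2, 37, 3)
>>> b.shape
(3, 37, 2)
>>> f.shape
(7, 37, 5)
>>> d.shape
(7, 5, 37)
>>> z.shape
(5,)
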